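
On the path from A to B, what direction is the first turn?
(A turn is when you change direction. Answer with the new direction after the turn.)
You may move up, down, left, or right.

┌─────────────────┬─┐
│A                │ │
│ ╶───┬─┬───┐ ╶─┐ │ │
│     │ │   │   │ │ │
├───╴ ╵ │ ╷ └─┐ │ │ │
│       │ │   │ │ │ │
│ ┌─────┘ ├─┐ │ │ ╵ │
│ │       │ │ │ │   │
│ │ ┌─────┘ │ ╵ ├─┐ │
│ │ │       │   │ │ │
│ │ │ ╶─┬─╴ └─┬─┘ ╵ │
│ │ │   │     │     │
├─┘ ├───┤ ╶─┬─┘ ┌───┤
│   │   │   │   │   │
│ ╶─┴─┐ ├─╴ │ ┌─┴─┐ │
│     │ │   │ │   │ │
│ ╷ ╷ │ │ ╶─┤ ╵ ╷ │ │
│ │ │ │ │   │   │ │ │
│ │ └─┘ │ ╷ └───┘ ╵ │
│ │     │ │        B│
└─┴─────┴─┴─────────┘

Directions: right, right, right, right, right, right, right, right, down, down, down, right, down, down, left, left, down, left, down, down, right, up, right, down, down, right
First turn direction: down

Solution:

┌─────────────────┬─┐
│A → → → → → → → ↓│ │
│ ╶───┬─┬───┐ ╶─┐ │ │
│     │ │   │   │↓│ │
├───╴ ╵ │ ╷ └─┐ │ │ │
│       │ │   │ │↓│ │
│ ┌─────┘ ├─┐ │ │ ╵ │
│ │       │ │ │ │↳ ↓│
│ │ ┌─────┘ │ ╵ ├─┐ │
│ │ │       │   │ │↓│
│ │ │ ╶─┬─╴ └─┬─┘ ╵ │
│ │ │   │     │↓ ← ↲│
├─┘ ├───┤ ╶─┬─┘ ┌───┤
│   │   │   │↓ ↲│   │
│ ╶─┴─┐ ├─╴ │ ┌─┴─┐ │
│     │ │   │↓│↱ ↓│ │
│ ╷ ╷ │ │ ╶─┤ ╵ ╷ │ │
│ │ │ │ │   │↳ ↑│↓│ │
│ │ └─┘ │ ╷ └───┘ ╵ │
│ │     │ │      ↳ B│
└─┴─────┴─┴─────────┘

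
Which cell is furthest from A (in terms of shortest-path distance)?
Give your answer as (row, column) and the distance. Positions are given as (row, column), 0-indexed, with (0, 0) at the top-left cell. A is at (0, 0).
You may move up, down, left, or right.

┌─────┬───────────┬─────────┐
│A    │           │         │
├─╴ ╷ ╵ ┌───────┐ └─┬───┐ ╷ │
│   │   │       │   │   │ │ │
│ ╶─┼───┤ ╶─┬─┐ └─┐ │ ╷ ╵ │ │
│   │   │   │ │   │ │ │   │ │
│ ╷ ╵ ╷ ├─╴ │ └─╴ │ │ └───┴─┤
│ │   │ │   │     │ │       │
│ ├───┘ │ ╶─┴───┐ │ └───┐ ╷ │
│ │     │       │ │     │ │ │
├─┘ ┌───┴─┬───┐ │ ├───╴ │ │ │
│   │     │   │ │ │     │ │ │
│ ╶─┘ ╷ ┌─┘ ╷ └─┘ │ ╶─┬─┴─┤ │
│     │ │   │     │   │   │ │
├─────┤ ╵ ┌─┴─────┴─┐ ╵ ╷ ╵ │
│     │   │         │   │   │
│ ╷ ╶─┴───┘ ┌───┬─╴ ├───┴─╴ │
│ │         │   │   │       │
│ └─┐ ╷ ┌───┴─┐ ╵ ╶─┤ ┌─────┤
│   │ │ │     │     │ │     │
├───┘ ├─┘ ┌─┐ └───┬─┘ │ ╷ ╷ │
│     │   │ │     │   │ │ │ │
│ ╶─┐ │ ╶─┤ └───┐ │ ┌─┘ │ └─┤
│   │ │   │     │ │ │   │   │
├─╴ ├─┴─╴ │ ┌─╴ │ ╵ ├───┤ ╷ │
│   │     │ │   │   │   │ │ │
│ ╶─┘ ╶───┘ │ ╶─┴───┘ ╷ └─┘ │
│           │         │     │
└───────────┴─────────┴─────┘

Computing BFS distances from A to all cells:
Furthest cell: (11, 10)
Distance: 81 steps

Path from A to the furthest cell:

┌─────┬───────────┬─────────┐
│A → ↓│↱ → → → → ↓│         │
├─╴ ╷ ╵ ┌───────┐ └─┬───┐ ╷ │
│   │↳ ↑│       │↳ ↓│   │ │ │
│ ╶─┼───┤ ╶─┬─┐ └─┐ │ ╷ ╵ │ │
│   │   │   │ │   │↓│ │   │ │
│ ╷ ╵ ╷ ├─╴ │ └─╴ │ │ └───┴─┤
│ │   │ │   │     │↓│       │
│ ├───┘ │ ╶─┴───┐ │ └───┐ ╷ │
│ │     │       │ │↳ → ↓│ │ │
├─┘ ┌───┴─┬───┐ │ ├───╴ │ │ │
│   │     │   │ │ │↓ ← ↲│ │ │
│ ╶─┘ ╷ ┌─┘ ╷ └─┘ │ ╶─┬─┴─┤ │
│     │ │   │     │↳ ↓│↱ ↓│ │
├─────┤ ╵ ┌─┴─────┴─┐ ╵ ╷ ╵ │
│     │   │         │↳ ↑│↳ ↓│
│ ╷ ╶─┴───┘ ┌───┬─╴ ├───┴─╴ │
│ │         │   │   │↓ ← ← ↲│
│ └─┐ ╷ ┌───┴─┐ ╵ ╶─┤ ┌─────┤
│   │ │ │↓ ← ↰│     │↓│↓ ↰  │
├───┘ ├─┘ ┌─┐ └───┬─┘ │ ╷ ╷ │
│     │↓ ↲│ │↑ ← ↰│↓ ↲│↓│↑│ │
│ ╶─┐ │ ╶─┤ └───┐ │ ┌─┘ │ └─┤
│   │ │↳ ↓│↱ → ↓│↑│↓│B ↲│↑ ↰│
├─╴ ├─┴─╴ │ ┌─╴ │ ╵ ├───┤ ╷ │
│   │↓ ← ↲│↑│↓ ↲│↑ ↲│↱ ↓│ │↑│
│ ╶─┘ ╶───┘ │ ╶─┴───┘ ╷ └─┘ │
│    ↳ → → ↑│↳ → → → ↑│↳ → ↑│
└───────────┴─────────┴─────┘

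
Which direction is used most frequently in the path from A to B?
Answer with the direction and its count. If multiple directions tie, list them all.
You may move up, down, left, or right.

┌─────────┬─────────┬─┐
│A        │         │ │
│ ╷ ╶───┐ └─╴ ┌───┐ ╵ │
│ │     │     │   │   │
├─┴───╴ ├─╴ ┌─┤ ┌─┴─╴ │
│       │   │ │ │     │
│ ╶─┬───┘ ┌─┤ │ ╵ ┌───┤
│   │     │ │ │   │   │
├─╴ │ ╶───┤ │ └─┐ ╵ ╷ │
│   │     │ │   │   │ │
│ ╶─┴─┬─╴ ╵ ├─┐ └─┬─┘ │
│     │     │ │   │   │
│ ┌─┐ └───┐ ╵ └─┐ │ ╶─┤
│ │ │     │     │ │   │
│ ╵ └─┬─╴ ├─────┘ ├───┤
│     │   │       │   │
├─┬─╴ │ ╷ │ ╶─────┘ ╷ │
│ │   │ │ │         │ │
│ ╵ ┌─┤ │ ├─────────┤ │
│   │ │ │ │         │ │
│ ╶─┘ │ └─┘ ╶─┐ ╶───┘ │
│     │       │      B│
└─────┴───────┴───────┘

Directions: right, down, right, right, down, left, left, left, down, right, down, left, down, right, right, down, right, right, down, left, down, down, down, right, right, up, right, right, down, right, right, right
Counts: {'right': 15, 'down': 11, 'left': 5, 'up': 1}
Most common: right (15 times)

Solution:

┌─────────┬─────────┬─┐
│A ↓      │         │ │
│ ╷ ╶───┐ └─╴ ┌───┐ ╵ │
│ │↳ → ↓│     │   │   │
├─┴───╴ ├─╴ ┌─┤ ┌─┴─╴ │
│↓ ← ← ↲│   │ │ │     │
│ ╶─┬───┘ ┌─┤ │ ╵ ┌───┤
│↳ ↓│     │ │ │   │   │
├─╴ │ ╶───┤ │ └─┐ ╵ ╷ │
│↓ ↲│     │ │   │   │ │
│ ╶─┴─┬─╴ ╵ ├─┐ └─┬─┘ │
│↳ → ↓│     │ │   │   │
│ ┌─┐ └───┐ ╵ └─┐ │ ╶─┤
│ │ │↳ → ↓│     │ │   │
│ ╵ └─┬─╴ ├─────┘ ├───┤
│     │↓ ↲│       │   │
├─┬─╴ │ ╷ │ ╶─────┘ ╷ │
│ │   │↓│ │         │ │
│ ╵ ┌─┤ │ ├─────────┤ │
│   │ │↓│ │↱ → ↓    │ │
│ ╶─┘ │ └─┘ ╶─┐ ╶───┘ │
│     │↳ → ↑  │↳ → → B│
└─────┴───────┴───────┘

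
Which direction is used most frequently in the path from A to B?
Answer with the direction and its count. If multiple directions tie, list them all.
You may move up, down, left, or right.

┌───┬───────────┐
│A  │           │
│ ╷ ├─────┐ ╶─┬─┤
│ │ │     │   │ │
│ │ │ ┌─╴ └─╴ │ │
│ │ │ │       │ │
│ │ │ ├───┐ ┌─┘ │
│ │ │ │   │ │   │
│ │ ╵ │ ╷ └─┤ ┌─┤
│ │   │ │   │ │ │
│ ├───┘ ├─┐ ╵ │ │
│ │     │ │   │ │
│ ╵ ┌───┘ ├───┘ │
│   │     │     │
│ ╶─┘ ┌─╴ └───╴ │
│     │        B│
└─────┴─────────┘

Directions: down, down, down, down, down, down, down, right, right, up, right, right, down, right, right, right
Counts: {'down': 8, 'right': 7, 'up': 1}
Most common: down (8 times)

Solution:

┌───┬───────────┐
│A  │           │
│ ╷ ├─────┐ ╶─┬─┤
│↓│ │     │   │ │
│ │ │ ┌─╴ └─╴ │ │
│↓│ │ │       │ │
│ │ │ ├───┐ ┌─┘ │
│↓│ │ │   │ │   │
│ │ ╵ │ ╷ └─┤ ┌─┤
│↓│   │ │   │ │ │
│ ├───┘ ├─┐ ╵ │ │
│↓│     │ │   │ │
│ ╵ ┌───┘ ├───┘ │
│↓  │↱ → ↓│     │
│ ╶─┘ ┌─╴ └───╴ │
│↳ → ↑│  ↳ → → B│
└─────┴─────────┘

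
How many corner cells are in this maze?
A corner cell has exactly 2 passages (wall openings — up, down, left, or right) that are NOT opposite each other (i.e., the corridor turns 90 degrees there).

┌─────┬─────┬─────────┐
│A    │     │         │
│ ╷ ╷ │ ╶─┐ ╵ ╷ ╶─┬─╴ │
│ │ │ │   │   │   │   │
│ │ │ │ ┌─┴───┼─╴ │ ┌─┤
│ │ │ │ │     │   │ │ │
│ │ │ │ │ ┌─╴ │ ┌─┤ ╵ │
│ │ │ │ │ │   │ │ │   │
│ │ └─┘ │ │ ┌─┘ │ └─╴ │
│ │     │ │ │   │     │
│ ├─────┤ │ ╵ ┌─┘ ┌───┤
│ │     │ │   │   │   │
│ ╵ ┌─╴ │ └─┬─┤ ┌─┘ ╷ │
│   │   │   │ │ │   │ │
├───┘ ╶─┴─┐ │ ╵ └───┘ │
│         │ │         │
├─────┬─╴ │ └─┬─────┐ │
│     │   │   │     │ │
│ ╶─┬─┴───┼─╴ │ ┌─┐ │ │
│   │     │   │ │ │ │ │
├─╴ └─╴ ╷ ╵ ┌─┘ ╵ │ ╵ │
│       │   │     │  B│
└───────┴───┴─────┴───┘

Counting corner cells (2 non-opposite passages):
Total corners: 58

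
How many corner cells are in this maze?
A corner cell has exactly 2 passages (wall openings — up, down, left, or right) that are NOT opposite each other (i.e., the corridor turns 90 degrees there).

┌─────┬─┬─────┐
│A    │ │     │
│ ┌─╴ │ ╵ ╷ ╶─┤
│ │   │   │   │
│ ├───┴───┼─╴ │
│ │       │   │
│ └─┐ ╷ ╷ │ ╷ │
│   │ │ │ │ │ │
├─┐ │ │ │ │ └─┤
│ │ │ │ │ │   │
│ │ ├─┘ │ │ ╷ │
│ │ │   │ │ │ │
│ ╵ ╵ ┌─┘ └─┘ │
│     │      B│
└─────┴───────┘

Counting corner cells (2 non-opposite passages):
Total corners: 18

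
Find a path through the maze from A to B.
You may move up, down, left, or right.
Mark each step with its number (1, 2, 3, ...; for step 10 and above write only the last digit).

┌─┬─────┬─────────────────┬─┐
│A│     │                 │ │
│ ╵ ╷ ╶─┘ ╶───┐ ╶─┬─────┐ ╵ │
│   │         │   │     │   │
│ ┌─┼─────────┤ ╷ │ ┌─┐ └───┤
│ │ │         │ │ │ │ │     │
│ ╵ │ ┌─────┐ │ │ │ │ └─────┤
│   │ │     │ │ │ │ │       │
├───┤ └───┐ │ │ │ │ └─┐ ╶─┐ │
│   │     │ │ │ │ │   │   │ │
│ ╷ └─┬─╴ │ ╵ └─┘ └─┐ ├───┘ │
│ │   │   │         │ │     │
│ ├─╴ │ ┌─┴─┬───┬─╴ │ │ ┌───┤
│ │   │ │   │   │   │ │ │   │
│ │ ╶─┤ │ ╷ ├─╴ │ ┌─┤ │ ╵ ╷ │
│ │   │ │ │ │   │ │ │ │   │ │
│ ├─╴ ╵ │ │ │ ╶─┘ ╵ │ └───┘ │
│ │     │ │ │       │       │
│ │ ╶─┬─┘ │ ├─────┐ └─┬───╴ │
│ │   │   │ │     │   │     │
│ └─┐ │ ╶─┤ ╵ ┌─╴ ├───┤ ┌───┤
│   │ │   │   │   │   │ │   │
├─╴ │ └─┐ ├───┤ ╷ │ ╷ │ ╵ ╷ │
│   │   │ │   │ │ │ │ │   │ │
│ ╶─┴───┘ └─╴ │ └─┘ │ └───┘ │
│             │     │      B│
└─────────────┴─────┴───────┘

Finding the shortest path through the maze:
Path length: 89 steps
Directions: down → right → up → right → down → right → right → up → right → right → right → down → right → down → down → down → down → left → left → up → up → up → left → left → left → left → down → down → right → right → down → left → down → down → down → left → up → left → up → right → up → left → up → left → down → down → down → down → down → down → right → down → left → down → right → right → right → right → up → up → left → up → right → up → up → up → right → down → down → down → down → right → up → right → right → down → left → down → down → right → right → up → up → right → down → down → right → right → right

Solution:

┌─┬─────┬─────────────────┬─┐
│A│3 4  │8 9 0 1          │ │
│ ╵ ╷ ╶─┘ ╶───┐ ╶─┬─────┐ ╵ │
│1 2│5 6 7    │2 3│     │   │
│ ┌─┼─────────┤ ╷ │ ┌─┐ └───┤
│ │ │6 5 4 3 2│ │4│ │ │     │
│ ╵ │ ┌─────┐ │ │ │ │ └─────┤
│   │7│     │1│ │5│ │       │
├───┤ └───┐ │ │ │ │ └─┐ ╶─┐ │
│4 3│8 9 0│ │0│ │6│   │   │ │
│ ╷ └─┬─╴ │ ╵ └─┘ └─┐ ├───┘ │
│5│2 1│2 1│  9 8 7  │ │     │
│ ├─╴ │ ┌─┴─┬───┬─╴ │ │ ┌───┤
│6│9 0│3│6 7│   │   │ │ │   │
│ │ ╶─┤ │ ╷ ├─╴ │ ┌─┤ │ ╵ ╷ │
│7│8 7│4│5│8│   │ │ │ │   │ │
│ ├─╴ ╵ │ │ │ ╶─┘ ╵ │ └───┘ │
│8│  6 5│4│9│       │       │
│ │ ╶─┬─┘ │ ├─────┐ └─┬───╴ │
│9│   │2 3│0│3 4 5│   │     │
│ └─┐ │ ╶─┤ ╵ ┌─╴ ├───┤ ┌───┤
│0 1│ │1 0│1 2│7 6│3 4│ │   │
├─╴ │ └─┐ ├───┤ ╷ │ ╷ │ ╵ ╷ │
│3 2│   │9│   │8│ │2│5│   │ │
│ ╶─┴───┘ └─╴ │ └─┘ │ └───┘ │
│4 5 6 7 8    │9 0 1│6 7 8 B│
└─────────────┴─────┴───────┘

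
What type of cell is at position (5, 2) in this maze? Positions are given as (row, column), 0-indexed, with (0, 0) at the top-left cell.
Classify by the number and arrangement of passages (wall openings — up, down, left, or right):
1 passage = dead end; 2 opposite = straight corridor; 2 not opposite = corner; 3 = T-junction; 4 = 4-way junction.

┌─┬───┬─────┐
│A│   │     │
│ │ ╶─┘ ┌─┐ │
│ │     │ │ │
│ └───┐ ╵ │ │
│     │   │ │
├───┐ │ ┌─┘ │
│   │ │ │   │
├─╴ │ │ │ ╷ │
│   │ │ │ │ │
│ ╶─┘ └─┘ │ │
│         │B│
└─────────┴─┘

Checking cell at (5, 2):
Number of passages: 3
Cell type: T-junction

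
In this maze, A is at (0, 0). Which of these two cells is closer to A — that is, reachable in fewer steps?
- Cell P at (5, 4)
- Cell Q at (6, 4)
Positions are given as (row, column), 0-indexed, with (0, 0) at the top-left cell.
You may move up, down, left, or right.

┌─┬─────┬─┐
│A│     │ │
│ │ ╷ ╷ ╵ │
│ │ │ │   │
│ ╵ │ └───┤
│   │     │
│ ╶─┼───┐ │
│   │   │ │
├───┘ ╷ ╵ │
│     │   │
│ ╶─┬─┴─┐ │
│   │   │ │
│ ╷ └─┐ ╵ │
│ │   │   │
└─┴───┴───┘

Shortest path A → P at (5, 4): 13 steps
Shortest path A → Q at (6, 4): 14 steps

P is closer (13 steps vs 14 steps).

Path to P:

┌─┬─────┬─┐
│A│↱ ↓  │ │
│ │ ╷ ╷ ╵ │
│↓│↑│↓│   │
│ ╵ │ └───┤
│↳ ↑│↳ → ↓│
│ ╶─┼───┐ │
│   │   │↓│
├───┘ ╷ ╵ │
│     │  ↓│
│ ╶─┬─┴─┐ │
│   │   │P│
│ ╷ └─┐ ╵ │
│ │   │   │
└─┴───┴───┘

Path to Q:

┌─┬─────┬─┐
│A│↱ ↓  │ │
│ │ ╷ ╷ ╵ │
│↓│↑│↓│   │
│ ╵ │ └───┤
│↳ ↑│↳ → ↓│
│ ╶─┼───┐ │
│   │   │↓│
├───┘ ╷ ╵ │
│     │  ↓│
│ ╶─┬─┴─┐ │
│   │   │↓│
│ ╷ └─┐ ╵ │
│ │   │  Q│
└─┴───┴───┘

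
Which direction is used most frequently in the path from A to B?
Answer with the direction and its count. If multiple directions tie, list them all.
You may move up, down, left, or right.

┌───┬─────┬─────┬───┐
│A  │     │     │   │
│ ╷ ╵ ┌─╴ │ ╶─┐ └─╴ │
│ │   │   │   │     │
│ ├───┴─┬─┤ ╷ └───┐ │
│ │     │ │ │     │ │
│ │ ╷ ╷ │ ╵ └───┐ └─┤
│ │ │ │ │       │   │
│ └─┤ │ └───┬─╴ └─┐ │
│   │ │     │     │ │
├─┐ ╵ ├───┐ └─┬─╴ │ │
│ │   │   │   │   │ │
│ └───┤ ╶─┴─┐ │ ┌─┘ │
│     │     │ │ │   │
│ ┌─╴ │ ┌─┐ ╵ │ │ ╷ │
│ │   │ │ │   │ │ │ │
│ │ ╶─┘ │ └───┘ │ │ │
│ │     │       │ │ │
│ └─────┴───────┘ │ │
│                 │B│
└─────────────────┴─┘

Directions: down, down, down, down, right, down, right, up, up, up, right, down, down, right, right, down, right, down, down, left, up, left, left, down, down, left, left, up, right, up, left, left, down, down, down, right, right, right, right, right, right, right, right, up, up, up, right, down, down, down
Counts: {'down': 18, 'right': 16, 'up': 9, 'left': 7}
Most common: down (18 times)

Solution:

┌───┬─────┬─────┬───┐
│A  │     │     │   │
│ ╷ ╵ ┌─╴ │ ╶─┐ └─╴ │
│↓│   │   │   │     │
│ ├───┴─┬─┤ ╷ └───┐ │
│↓│  ↱ ↓│ │ │     │ │
│ │ ╷ ╷ │ ╵ └───┐ └─┤
│↓│ │↑│↓│       │   │
│ └─┤ │ └───┬─╴ └─┐ │
│↳ ↓│↑│↳ → ↓│     │ │
├─┐ ╵ ├───┐ └─┬─╴ │ │
│ │↳ ↑│   │↳ ↓│   │ │
│ └───┤ ╶─┴─┐ │ ┌─┘ │
│↓ ← ↰│↓ ← ↰│↓│ │↱ ↓│
│ ┌─╴ │ ┌─┐ ╵ │ │ ╷ │
│↓│↱ ↑│↓│ │↑ ↲│ │↑│↓│
│ │ ╶─┘ │ └───┘ │ │ │
│↓│↑ ← ↲│       │↑│↓│
│ └─────┴───────┘ │ │
│↳ → → → → → → → ↑│B│
└─────────────────┴─┘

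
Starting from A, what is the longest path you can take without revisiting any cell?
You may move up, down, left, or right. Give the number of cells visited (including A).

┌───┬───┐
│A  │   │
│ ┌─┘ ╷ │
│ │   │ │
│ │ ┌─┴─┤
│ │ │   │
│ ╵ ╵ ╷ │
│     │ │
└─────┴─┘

Finding longest simple path using DFS:
Start: (0, 0)
Longest path visits 11 cells
Path: A → down → down → down → right → up → up → right → up → right → down

Solution:

┌───┬───┐
│A  │↱ ↓│
│ ┌─┘ ╷ │
│↓│↱ ↑│B│
│ │ ┌─┴─┤
│↓│↑│   │
│ ╵ ╵ ╷ │
│↳ ↑  │ │
└─────┴─┘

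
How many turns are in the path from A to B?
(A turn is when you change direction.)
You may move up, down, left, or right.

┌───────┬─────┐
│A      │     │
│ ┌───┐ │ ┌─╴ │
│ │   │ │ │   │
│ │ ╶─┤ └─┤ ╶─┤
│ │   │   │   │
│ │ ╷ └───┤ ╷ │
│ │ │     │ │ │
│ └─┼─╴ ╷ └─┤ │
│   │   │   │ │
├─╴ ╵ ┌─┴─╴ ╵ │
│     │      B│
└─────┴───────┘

Directions: down, down, down, down, right, down, right, up, right, up, right, down, right, down, right
Number of turns: 11

Solution:

┌───────┬─────┐
│A      │     │
│ ┌───┐ │ ┌─╴ │
│↓│   │ │ │   │
│ │ ╶─┤ └─┤ ╶─┤
│↓│   │   │   │
│ │ ╷ └───┤ ╷ │
│↓│ │  ↱ ↓│ │ │
│ └─┼─╴ ╷ └─┤ │
│↳ ↓│↱ ↑│↳ ↓│ │
├─╴ ╵ ┌─┴─╴ ╵ │
│  ↳ ↑│    ↳ B│
└─────┴───────┘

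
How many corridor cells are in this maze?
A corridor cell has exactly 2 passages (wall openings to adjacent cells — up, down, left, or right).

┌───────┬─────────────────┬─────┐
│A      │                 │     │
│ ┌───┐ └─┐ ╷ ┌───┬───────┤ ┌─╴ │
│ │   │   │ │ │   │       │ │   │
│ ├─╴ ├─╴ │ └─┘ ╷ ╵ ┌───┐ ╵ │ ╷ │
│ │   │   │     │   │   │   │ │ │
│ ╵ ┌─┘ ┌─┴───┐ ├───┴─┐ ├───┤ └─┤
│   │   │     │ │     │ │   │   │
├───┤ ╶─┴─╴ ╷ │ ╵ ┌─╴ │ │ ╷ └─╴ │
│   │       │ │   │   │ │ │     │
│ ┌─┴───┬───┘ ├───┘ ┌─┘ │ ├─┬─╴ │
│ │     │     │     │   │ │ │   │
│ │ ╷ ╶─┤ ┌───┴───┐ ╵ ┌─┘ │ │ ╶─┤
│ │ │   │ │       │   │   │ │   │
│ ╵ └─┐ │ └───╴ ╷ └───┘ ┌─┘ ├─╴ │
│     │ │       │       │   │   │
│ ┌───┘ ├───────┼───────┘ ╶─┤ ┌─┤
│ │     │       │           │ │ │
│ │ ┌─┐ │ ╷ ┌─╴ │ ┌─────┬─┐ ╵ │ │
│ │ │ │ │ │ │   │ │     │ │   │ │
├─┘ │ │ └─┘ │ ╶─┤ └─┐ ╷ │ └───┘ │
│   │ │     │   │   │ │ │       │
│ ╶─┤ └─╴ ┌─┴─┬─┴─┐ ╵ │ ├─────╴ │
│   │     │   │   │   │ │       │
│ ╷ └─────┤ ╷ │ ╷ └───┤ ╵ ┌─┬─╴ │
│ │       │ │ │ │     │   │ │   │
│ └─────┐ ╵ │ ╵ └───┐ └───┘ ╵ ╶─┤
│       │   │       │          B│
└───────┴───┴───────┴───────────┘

Counting cells with exactly 2 passages:
Total corridor cells: 178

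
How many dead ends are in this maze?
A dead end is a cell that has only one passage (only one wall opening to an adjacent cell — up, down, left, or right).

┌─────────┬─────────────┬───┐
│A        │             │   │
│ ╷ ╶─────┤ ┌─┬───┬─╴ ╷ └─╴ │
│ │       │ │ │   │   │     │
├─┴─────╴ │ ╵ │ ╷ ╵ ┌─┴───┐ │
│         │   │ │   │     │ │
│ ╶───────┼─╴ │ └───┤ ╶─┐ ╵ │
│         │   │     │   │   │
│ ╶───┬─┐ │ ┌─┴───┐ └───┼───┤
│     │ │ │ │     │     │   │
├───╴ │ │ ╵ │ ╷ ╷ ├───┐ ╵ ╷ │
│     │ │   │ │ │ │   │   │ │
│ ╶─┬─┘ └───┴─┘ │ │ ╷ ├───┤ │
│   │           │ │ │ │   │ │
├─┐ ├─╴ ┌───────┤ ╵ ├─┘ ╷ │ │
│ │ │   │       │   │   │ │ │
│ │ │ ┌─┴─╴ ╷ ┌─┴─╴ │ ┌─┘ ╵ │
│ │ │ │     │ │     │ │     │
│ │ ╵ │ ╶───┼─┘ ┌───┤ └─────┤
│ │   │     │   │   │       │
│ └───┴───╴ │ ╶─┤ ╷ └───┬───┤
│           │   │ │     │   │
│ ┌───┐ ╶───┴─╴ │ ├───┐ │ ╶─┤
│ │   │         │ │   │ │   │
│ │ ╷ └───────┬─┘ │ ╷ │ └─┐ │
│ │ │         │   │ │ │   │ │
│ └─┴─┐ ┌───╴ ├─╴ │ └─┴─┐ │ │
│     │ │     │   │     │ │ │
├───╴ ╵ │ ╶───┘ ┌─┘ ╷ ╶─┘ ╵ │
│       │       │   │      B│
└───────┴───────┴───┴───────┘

Checking each cell for number of passages:

Dead ends found at positions:
  (0, 4)
  (0, 12)
  (1, 0)
  (1, 6)
  (3, 11)
  (4, 3)
  (5, 6)
  (6, 2)
  (6, 10)
  (7, 0)
  (7, 4)
  (7, 7)
  (8, 6)
  (8, 11)
  (9, 13)
  (10, 13)
  (12, 1)
  (12, 7)
  (12, 10)
  (13, 11)
  (14, 0)
  (14, 8)
Total dead ends: 22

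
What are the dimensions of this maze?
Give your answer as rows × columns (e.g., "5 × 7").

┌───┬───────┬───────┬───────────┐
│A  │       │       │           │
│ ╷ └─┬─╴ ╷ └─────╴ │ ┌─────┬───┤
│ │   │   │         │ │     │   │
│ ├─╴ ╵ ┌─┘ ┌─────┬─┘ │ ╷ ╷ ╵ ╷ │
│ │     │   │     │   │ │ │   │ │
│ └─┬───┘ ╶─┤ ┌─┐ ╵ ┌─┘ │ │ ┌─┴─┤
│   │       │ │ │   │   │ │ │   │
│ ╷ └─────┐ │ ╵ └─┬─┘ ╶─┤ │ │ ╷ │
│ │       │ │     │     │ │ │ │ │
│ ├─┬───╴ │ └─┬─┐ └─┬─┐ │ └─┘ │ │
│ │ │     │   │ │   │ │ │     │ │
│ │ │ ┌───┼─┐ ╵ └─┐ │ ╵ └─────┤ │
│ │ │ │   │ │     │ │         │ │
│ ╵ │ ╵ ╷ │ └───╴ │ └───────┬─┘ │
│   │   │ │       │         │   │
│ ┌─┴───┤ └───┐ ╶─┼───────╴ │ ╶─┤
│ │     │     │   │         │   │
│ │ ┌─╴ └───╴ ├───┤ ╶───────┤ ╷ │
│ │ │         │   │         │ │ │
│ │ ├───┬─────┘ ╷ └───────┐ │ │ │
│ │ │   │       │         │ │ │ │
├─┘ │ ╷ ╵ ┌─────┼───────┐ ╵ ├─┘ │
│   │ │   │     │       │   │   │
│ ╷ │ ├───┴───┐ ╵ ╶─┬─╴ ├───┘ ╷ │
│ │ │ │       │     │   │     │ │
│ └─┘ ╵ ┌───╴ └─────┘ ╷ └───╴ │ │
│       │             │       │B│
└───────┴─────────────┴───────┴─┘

Counting the maze dimensions:
Rows (vertical): 14
Columns (horizontal): 16
Dimensions: 14 × 16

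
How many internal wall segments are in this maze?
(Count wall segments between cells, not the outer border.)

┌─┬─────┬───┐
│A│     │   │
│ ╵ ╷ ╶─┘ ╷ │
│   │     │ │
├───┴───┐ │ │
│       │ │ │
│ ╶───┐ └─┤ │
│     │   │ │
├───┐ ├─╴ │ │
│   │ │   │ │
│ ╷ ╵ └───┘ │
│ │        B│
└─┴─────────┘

Counting internal wall segments:
Total internal walls: 25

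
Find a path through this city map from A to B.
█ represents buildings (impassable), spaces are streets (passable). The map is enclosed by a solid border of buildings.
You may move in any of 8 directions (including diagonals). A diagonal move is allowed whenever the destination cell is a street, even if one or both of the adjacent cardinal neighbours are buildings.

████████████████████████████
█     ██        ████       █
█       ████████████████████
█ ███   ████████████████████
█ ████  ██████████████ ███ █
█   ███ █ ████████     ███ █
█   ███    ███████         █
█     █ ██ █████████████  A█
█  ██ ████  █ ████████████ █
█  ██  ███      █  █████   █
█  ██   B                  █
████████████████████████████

Finding the shortest path from A to B:
Movement: 8-directional
Path length: 19 steps
Directions: down → down-left → left → down-left → left → left → left → left → left → left → left → left → left → left → left → left → left → left → left

Solution:

████████████████████████████
█     ██        ████       █
█       ████████████████████
█ ███   ████████████████████
█ ████  ██████████████ ███ █
█   ███ █ ████████     ███ █
█   ███    ███████         █
█     █ ██ █████████████  A█
█  ██ ████  █ ████████████↙█
█  ██  ███      █  █████↙← █
█  ██   B←←←←←←←←←←←←←←←   █
████████████████████████████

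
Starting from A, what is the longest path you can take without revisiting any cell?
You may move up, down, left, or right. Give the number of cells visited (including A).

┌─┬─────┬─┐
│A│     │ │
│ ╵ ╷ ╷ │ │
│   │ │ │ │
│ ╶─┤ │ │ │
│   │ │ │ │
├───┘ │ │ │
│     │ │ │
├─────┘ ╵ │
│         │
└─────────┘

Finding longest simple path using DFS:
Start: (0, 0)
Longest path visits 15 cells
Path: A → down → right → up → right → right → down → down → down → down → right → up → up → up → up

Solution:

┌─┬─────┬─┐
│A│↱ → ↓│B│
│ ╵ ╷ ╷ │ │
│↳ ↑│ │↓│↑│
│ ╶─┤ │ │ │
│   │ │↓│↑│
├───┘ │ │ │
│     │↓│↑│
├─────┘ ╵ │
│      ↳ ↑│
└─────────┘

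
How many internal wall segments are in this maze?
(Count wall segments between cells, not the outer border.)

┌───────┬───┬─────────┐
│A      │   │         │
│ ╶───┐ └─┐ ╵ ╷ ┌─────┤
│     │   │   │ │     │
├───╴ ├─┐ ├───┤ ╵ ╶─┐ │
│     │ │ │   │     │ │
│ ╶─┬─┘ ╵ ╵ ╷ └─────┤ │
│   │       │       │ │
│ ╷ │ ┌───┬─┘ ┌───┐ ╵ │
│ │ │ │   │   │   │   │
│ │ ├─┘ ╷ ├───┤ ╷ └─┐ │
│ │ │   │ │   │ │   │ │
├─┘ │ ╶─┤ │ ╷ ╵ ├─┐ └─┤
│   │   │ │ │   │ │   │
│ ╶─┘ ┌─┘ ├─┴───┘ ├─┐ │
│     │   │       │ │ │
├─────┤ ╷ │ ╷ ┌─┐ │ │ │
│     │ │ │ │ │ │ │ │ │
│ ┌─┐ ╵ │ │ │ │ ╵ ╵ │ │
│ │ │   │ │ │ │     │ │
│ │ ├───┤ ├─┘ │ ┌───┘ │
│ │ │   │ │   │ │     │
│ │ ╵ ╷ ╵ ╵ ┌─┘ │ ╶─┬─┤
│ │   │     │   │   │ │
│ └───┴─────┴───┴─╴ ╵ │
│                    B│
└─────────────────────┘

Counting internal wall segments:
Total internal walls: 120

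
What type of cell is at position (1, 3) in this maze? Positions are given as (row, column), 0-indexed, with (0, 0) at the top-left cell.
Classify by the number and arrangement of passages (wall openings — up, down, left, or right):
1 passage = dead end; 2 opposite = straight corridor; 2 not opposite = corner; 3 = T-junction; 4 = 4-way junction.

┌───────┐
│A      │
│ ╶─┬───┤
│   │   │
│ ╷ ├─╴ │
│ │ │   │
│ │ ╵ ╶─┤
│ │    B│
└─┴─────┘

Checking cell at (1, 3):
Number of passages: 2
Cell type: corner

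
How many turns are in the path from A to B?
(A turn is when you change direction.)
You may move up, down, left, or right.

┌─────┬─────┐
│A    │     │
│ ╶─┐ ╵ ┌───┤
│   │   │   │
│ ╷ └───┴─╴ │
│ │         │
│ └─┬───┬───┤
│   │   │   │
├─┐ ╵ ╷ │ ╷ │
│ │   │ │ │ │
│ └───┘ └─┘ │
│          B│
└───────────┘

Directions: down, down, down, right, down, right, up, right, down, down, right, right
Number of turns: 7

Solution:

┌─────┬─────┐
│A    │     │
│ ╶─┐ ╵ ┌───┤
│↓  │   │   │
│ ╷ └───┴─╴ │
│↓│         │
│ └─┬───┬───┤
│↳ ↓│↱ ↓│   │
├─┐ ╵ ╷ │ ╷ │
│ │↳ ↑│↓│ │ │
│ └───┘ └─┘ │
│      ↳ → B│
└───────────┘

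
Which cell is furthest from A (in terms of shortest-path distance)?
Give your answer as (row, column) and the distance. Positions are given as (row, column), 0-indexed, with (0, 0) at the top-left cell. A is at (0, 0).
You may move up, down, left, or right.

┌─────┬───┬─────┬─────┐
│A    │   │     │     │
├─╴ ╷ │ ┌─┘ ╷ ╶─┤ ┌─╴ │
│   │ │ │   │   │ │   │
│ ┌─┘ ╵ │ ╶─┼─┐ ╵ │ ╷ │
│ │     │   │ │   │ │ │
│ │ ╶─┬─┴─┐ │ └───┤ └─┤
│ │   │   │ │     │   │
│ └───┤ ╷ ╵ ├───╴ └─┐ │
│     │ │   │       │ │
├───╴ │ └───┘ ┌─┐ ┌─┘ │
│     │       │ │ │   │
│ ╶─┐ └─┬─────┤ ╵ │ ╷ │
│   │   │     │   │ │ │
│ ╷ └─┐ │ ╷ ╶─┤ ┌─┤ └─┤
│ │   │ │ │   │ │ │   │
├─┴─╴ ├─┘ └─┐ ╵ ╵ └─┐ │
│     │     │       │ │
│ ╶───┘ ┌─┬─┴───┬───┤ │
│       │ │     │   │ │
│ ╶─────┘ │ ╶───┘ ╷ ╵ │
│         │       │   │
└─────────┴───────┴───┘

Computing BFS distances from A to all cells:
Furthest cell: (9, 7)
Distance: 86 steps

Path from A to the furthest cell:

┌─────┬───┬─────┬─────┐
│A ↓  │   │↱ ↓  │↱ → ↓│
├─╴ ╷ │ ┌─┘ ╷ ╶─┤ ┌─╴ │
│↓ ↲│ │ │↱ ↑│↳ ↓│↑│↓ ↲│
│ ┌─┘ ╵ │ ╶─┼─┐ ╵ │ ╷ │
│↓│     │↑ ↰│ │↳ ↑│↓│ │
│ │ ╶─┬─┴─┐ │ └───┤ └─┤
│↓│   │↱ ↓│↑│     │↳ ↓│
│ └───┤ ╷ ╵ ├───╴ └─┐ │
│↳ → ↓│↑│↳ ↑│↓ ← ↰  │↓│
├───╴ │ └───┘ ┌─┐ ┌─┘ │
│↓ ← ↲│↑ ← ← ↲│ │↑│↓ ↲│
│ ╶─┐ └─┬─────┤ ╵ │ ╷ │
│↳ ↓│   │↱ ↓  │↱ ↑│↓│ │
│ ╷ └─┐ │ ╷ ╶─┤ ┌─┤ └─┤
│ │↳ ↓│ │↑│↳ ↓│↑│ │↳ ↓│
├─┴─╴ ├─┘ └─┐ ╵ ╵ └─┐ │
│↓ ← ↲│↱ ↑  │↳ ↑    │↓│
│ ╶───┘ ┌─┬─┴───┬───┤ │
│↳ → → ↑│ │↱ → B│↓ ↰│↓│
│ ╶─────┘ │ ╶───┘ ╷ ╵ │
│         │↑ ← ← ↲│↑ ↲│
└─────────┴───────┴───┘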